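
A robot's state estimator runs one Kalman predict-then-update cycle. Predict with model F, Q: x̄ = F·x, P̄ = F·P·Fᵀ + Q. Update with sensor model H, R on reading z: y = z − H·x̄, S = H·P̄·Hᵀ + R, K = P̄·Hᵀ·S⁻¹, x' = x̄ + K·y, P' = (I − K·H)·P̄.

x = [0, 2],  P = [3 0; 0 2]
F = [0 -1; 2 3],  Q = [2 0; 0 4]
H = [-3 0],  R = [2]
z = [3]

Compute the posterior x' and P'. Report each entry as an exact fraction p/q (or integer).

x̄ = F·x = [-2, 6]
P̄ = F·P·Fᵀ + Q = [4 -6; -6 34]
y = z − H·x̄ = [-3]
S = H·P̄·Hᵀ + R = [38]
K = P̄·Hᵀ·S⁻¹ = [-6/19; 9/19]
x' = x̄ + K·y = [-20/19, 87/19]
P' = (I − K·H)·P̄ = [4/19 -6/19; -6/19 484/19]

x' = [-20/19, 87/19]
P' = [4/19 -6/19; -6/19 484/19]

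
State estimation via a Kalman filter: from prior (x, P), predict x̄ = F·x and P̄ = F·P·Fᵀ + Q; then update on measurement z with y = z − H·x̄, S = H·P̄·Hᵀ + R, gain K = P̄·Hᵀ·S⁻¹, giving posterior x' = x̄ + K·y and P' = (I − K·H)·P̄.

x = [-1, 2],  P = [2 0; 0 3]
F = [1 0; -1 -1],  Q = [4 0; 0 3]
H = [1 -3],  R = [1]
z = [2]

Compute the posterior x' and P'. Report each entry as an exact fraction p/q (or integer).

x' = [-1, -1]
P' = [402/91 10/7; 10/7 4/7]

x̄ = F·x = [-1, -1]
P̄ = F·P·Fᵀ + Q = [6 -2; -2 8]
y = z − H·x̄ = [0]
S = H·P̄·Hᵀ + R = [91]
K = P̄·Hᵀ·S⁻¹ = [12/91; -2/7]
x' = x̄ + K·y = [-1, -1]
P' = (I − K·H)·P̄ = [402/91 10/7; 10/7 4/7]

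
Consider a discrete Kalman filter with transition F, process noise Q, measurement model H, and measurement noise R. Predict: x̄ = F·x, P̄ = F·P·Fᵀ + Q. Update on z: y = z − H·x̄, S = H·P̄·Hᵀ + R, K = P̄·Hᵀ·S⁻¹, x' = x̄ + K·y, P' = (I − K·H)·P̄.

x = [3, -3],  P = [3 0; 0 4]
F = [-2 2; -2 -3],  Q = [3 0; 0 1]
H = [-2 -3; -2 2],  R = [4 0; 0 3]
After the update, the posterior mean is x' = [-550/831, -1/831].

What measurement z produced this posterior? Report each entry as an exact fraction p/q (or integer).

z = [1, 1]

x̄ = F·x = [-12, 3]
P̄ = F·P·Fᵀ + Q = [31 -12; -12 49]
S = H·P̄·Hᵀ + R = [425 -194; -194 419]
K = P̄·Hᵀ·S⁻¹ = [-27578/140439 -41594/140439; -27869/140439 27988/140439]
x' − x̄ = [9422/831, -2494/831] = K·y
y = (KᵀK)⁻¹·Kᵀ·(x' − x̄) = [-14, -29]
z = y + H·x̄ = [-14, -29] + [15, 30] = [1, 1]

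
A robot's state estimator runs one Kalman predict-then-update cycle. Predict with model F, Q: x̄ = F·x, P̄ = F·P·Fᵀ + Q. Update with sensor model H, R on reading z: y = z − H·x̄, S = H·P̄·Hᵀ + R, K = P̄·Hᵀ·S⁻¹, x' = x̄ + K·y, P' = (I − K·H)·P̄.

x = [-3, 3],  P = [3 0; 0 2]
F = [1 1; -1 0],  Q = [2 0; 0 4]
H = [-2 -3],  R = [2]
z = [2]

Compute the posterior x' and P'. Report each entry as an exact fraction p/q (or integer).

x' = [-55/57, 2/19]
P' = [374/57 -82/19; -82/19 58/19]

x̄ = F·x = [0, 3]
P̄ = F·P·Fᵀ + Q = [7 -3; -3 7]
y = z − H·x̄ = [11]
S = H·P̄·Hᵀ + R = [57]
K = P̄·Hᵀ·S⁻¹ = [-5/57; -5/19]
x' = x̄ + K·y = [-55/57, 2/19]
P' = (I − K·H)·P̄ = [374/57 -82/19; -82/19 58/19]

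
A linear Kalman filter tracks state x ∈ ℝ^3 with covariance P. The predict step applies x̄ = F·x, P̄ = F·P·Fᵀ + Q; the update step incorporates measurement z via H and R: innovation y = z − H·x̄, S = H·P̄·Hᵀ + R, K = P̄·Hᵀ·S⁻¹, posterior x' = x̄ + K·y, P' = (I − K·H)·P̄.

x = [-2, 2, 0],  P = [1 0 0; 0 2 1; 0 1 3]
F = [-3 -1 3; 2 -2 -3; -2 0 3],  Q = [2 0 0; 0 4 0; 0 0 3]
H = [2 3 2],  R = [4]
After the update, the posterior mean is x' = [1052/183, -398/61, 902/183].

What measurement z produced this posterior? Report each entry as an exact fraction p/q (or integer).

x̄ = F·x = [4, -8, 4]
P̄ = F·P·Fᵀ + Q = [34 -32 30; -32 55 -37; 30 -37 34]
S = H·P̄·Hᵀ + R = [183]
K = P̄·Hᵀ·S⁻¹ = [32/183; 9/61; 17/183]
x' − x̄ = [320/183, 90/61, 170/183] = K·y
y = (KᵀK)⁻¹·Kᵀ·(x' − x̄) = [10]
z = y + H·x̄ = [10] + [-8] = [2]

z = [2]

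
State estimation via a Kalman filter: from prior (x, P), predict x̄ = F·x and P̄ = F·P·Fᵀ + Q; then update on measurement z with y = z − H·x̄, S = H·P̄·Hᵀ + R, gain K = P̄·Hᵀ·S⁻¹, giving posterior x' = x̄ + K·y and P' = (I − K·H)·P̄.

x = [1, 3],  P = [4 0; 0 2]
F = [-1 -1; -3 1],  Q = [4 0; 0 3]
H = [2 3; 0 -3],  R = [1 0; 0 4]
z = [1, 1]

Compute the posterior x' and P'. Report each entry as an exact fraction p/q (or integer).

x̄ = F·x = [-4, 0]
P̄ = F·P·Fᵀ + Q = [10 10; 10 41]
y = z − H·x̄ = [9, 1]
S = H·P̄·Hᵀ + R = [530 -429; -429 373]
K = P̄·Hᵀ·S⁻¹ = [5780/13649 5550/13649; 572/13649 -3843/13649]
x' = x̄ + K·y = [2974/13649, 1305/13649]
P' = (I − K·H)·P̄ = [13990/13649 -7400/13649; -7400/13649 5124/13649]

x' = [2974/13649, 1305/13649]
P' = [13990/13649 -7400/13649; -7400/13649 5124/13649]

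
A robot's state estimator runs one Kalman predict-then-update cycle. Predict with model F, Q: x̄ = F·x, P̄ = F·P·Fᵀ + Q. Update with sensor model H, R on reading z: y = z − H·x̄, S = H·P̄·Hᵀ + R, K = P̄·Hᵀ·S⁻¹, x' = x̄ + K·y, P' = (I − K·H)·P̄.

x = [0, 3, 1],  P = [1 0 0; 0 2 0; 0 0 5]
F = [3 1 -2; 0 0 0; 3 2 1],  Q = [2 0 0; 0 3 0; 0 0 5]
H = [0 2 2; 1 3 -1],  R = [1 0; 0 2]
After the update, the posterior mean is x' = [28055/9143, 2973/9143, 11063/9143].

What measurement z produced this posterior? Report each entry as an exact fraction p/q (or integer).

x̄ = F·x = [1, 0, 7]
P̄ = F·P·Fᵀ + Q = [33 0 3; 0 3 0; 3 0 27]
S = H·P̄·Hᵀ + R = [121 -30; -30 83]
K = P̄·Hᵀ·S⁻¹ = [1398/9143 3810/9143; 768/9143 1269/9143; 3762/9143 -1284/9143]
x' − x̄ = [18912/9143, 2973/9143, -52938/9143] = K·y
y = (KᵀK)⁻¹·Kᵀ·(x' − x̄) = [-11, 9]
z = y + H·x̄ = [-11, 9] + [14, -6] = [3, 3]

z = [3, 3]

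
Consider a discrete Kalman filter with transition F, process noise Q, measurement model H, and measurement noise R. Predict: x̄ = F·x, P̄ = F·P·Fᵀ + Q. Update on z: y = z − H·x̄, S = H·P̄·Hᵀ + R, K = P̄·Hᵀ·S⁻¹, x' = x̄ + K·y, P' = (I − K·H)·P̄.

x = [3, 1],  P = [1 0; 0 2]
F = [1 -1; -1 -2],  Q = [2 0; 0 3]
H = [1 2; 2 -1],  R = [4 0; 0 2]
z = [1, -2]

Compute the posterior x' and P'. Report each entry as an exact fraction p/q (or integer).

x' = [-439/1493, 680/1493]
P' = [652/1493 228/1493; 228/1493 1014/1493]

x̄ = F·x = [2, -5]
P̄ = F·P·Fᵀ + Q = [5 3; 3 12]
y = z − H·x̄ = [9, -11]
S = H·P̄·Hᵀ + R = [69 -5; -5 22]
K = P̄·Hᵀ·S⁻¹ = [277/1493 538/1493; 564/1493 -279/1493]
x' = x̄ + K·y = [-439/1493, 680/1493]
P' = (I − K·H)·P̄ = [652/1493 228/1493; 228/1493 1014/1493]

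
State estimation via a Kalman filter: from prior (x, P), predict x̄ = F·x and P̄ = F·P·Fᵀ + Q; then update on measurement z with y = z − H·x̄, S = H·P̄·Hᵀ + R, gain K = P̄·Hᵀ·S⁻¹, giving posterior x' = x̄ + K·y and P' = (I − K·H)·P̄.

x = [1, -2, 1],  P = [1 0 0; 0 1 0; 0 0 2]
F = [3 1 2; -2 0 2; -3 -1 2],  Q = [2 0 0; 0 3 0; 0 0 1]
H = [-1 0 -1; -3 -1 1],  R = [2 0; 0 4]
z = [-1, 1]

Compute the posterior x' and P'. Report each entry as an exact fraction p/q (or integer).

x' = [407/1703, -1286/1703, 1406/1703]
P' = [3404/5109 -7040/5109 -828/1703; -7040/5109 31910/5109 4382/1703; -828/1703 4382/1703 3642/1703]

x̄ = F·x = [3, 0, 1]
P̄ = F·P·Fᵀ + Q = [20 2 -2; 2 15 14; -2 14 19]
y = z − H·x̄ = [3, 9]
S = H·P̄·Hᵀ + R = [37 53; 53 214]
K = P̄·Hᵀ·S⁻¹ = [-460/5109 -1414/5109; -3053/5109 589/5109; -1407/1703 436/1703]
x' = x̄ + K·y = [407/1703, -1286/1703, 1406/1703]
P' = (I − K·H)·P̄ = [3404/5109 -7040/5109 -828/1703; -7040/5109 31910/5109 4382/1703; -828/1703 4382/1703 3642/1703]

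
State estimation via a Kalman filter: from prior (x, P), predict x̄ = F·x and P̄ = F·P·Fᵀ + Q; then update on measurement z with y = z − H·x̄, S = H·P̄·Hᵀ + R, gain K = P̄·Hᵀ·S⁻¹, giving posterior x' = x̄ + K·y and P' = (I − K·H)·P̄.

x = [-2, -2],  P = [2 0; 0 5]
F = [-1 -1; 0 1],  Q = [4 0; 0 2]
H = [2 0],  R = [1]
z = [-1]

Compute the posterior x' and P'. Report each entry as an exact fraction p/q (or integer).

x' = [-2/5, 0]
P' = [11/45 -1/9; -1/9 43/9]

x̄ = F·x = [4, -2]
P̄ = F·P·Fᵀ + Q = [11 -5; -5 7]
y = z − H·x̄ = [-9]
S = H·P̄·Hᵀ + R = [45]
K = P̄·Hᵀ·S⁻¹ = [22/45; -2/9]
x' = x̄ + K·y = [-2/5, 0]
P' = (I − K·H)·P̄ = [11/45 -1/9; -1/9 43/9]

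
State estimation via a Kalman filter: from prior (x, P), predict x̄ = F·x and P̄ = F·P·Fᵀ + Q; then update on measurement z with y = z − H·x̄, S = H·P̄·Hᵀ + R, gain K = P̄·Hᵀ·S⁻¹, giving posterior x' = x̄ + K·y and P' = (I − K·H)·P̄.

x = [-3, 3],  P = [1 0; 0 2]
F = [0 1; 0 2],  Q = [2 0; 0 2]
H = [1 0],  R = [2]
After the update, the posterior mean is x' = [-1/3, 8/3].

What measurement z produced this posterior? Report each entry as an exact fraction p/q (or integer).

x̄ = F·x = [3, 6]
P̄ = F·P·Fᵀ + Q = [4 4; 4 10]
S = H·P̄·Hᵀ + R = [6]
K = P̄·Hᵀ·S⁻¹ = [2/3; 2/3]
x' − x̄ = [-10/3, -10/3] = K·y
y = (KᵀK)⁻¹·Kᵀ·(x' − x̄) = [-5]
z = y + H·x̄ = [-5] + [3] = [-2]

z = [-2]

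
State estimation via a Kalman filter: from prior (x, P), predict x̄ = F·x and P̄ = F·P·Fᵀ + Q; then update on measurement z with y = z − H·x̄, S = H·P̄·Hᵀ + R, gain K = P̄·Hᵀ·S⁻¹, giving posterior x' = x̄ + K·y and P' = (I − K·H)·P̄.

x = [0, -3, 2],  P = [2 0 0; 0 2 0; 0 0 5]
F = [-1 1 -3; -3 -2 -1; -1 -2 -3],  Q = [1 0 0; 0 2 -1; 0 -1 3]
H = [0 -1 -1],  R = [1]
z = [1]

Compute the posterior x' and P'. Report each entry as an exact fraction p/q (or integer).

x' = [-408/37, 287/148, -215/74]
P' = [950/37 -286/37 301/37; -286/37 1163/148 -551/74; 301/37 -551/74 297/37]

x̄ = F·x = [-9, 4, 0]
P̄ = F·P·Fᵀ + Q = [50 17 43; 17 33 28; 43 28 58]
y = z − H·x̄ = [5]
S = H·P̄·Hᵀ + R = [148]
K = P̄·Hᵀ·S⁻¹ = [-15/37; -61/148; -43/74]
x' = x̄ + K·y = [-408/37, 287/148, -215/74]
P' = (I − K·H)·P̄ = [950/37 -286/37 301/37; -286/37 1163/148 -551/74; 301/37 -551/74 297/37]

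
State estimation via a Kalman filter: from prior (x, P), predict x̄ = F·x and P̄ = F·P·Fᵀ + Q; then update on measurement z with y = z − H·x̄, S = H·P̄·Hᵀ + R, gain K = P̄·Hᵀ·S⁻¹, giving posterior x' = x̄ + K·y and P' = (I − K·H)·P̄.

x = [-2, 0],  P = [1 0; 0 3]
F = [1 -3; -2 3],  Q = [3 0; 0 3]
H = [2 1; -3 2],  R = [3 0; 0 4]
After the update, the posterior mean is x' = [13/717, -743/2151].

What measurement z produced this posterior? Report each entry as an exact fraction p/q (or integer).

z = [-1, -1]

x̄ = F·x = [-2, 4]
P̄ = F·P·Fᵀ + Q = [31 -29; -29 34]
S = H·P̄·Hᵀ + R = [45 -147; -147 767]
K = P̄·Hᵀ·S⁻¹ = [173/717 -36/239; 1459/4302 383/1434]
x' − x̄ = [1447/717, -9347/2151] = K·y
y = (KᵀK)⁻¹·Kᵀ·(x' − x̄) = [-1, -15]
z = y + H·x̄ = [-1, -15] + [0, 14] = [-1, -1]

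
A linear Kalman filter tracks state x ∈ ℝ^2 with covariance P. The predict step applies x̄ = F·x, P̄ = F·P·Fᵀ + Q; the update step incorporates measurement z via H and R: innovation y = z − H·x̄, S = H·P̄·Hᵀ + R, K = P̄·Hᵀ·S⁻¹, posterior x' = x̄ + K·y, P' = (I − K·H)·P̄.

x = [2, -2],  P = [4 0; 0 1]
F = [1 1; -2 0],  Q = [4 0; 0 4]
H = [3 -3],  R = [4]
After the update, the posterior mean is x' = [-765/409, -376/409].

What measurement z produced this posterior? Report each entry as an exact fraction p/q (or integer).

z = [-3]

x̄ = F·x = [0, -4]
P̄ = F·P·Fᵀ + Q = [9 -8; -8 20]
S = H·P̄·Hᵀ + R = [409]
K = P̄·Hᵀ·S⁻¹ = [51/409; -84/409]
x' − x̄ = [-765/409, 1260/409] = K·y
y = (KᵀK)⁻¹·Kᵀ·(x' − x̄) = [-15]
z = y + H·x̄ = [-15] + [12] = [-3]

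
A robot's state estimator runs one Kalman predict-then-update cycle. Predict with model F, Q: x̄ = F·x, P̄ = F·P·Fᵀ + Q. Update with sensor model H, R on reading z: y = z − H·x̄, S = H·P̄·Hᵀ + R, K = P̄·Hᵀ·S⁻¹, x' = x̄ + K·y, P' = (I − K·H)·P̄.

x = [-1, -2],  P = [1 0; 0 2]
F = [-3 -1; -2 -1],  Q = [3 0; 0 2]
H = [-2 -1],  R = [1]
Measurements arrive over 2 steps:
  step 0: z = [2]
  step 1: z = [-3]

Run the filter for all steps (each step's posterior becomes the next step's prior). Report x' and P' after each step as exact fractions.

step 0: x' = [-91/97, 4/97], P' = [62/97 -88/97; -88/97 200/97]
step 1: x' = [3173/2999, 3076/2999], P' = [1899/2999 -2624/2999; -2624/2999 5802/2999]

step 0: x̄ = F·x = [5, 4]
step 0: P̄ = F·P·Fᵀ + Q = [14 8; 8 8]
step 0: y = z − H·x̄ = [16]
step 0: S = H·P̄·Hᵀ + R = [97]
step 0: K = P̄·Hᵀ·S⁻¹ = [-36/97; -24/97]
step 0: x' = x̄ + K·y = [-91/97, 4/97]
step 0: P' = (I − K·H)·P̄ = [62/97 -88/97; -88/97 200/97]
step 1: x̄ = F·x = [269/97, 178/97]
step 1: P̄ = F·P·Fᵀ + Q = [521/97 132/97; 132/97 290/97]
step 1: y = z − H·x̄ = [425/97]
step 1: S = H·P̄·Hᵀ + R = [2999/97]
step 1: K = P̄·Hᵀ·S⁻¹ = [-1174/2999; -554/2999]
step 1: x' = x̄ + K·y = [3173/2999, 3076/2999]
step 1: P' = (I − K·H)·P̄ = [1899/2999 -2624/2999; -2624/2999 5802/2999]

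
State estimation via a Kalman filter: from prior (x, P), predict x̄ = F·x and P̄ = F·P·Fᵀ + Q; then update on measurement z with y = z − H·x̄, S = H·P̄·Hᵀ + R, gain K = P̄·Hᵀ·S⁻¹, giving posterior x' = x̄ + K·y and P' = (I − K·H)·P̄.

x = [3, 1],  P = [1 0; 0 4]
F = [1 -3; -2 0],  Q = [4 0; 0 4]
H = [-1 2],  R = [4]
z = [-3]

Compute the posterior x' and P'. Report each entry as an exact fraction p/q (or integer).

x̄ = F·x = [0, -6]
P̄ = F·P·Fᵀ + Q = [41 -2; -2 8]
y = z − H·x̄ = [9]
S = H·P̄·Hᵀ + R = [85]
K = P̄·Hᵀ·S⁻¹ = [-9/17; 18/85]
x' = x̄ + K·y = [-81/17, -348/85]
P' = (I − K·H)·P̄ = [292/17 128/17; 128/17 356/85]

x' = [-81/17, -348/85]
P' = [292/17 128/17; 128/17 356/85]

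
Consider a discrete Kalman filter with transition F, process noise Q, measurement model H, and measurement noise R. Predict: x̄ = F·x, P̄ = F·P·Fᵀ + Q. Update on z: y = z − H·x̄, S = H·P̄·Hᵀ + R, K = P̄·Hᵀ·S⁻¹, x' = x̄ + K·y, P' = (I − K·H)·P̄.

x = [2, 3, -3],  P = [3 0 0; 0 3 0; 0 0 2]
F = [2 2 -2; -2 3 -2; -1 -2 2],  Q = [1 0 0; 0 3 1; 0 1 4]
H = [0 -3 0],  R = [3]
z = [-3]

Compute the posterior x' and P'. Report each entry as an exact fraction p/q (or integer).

x̄ = F·x = [16, 11, -14]
P̄ = F·P·Fᵀ + Q = [33 14 -26; 14 50 -19; -26 -19 27]
y = z − H·x̄ = [30]
S = H·P̄·Hᵀ + R = [453]
K = P̄·Hᵀ·S⁻¹ = [-14/151; -50/151; 19/151]
x' = x̄ + K·y = [1996/151, 161/151, -1544/151]
P' = (I − K·H)·P̄ = [4395/151 14/151 -3128/151; 14/151 50/151 -19/151; -3128/151 -19/151 2994/151]

x' = [1996/151, 161/151, -1544/151]
P' = [4395/151 14/151 -3128/151; 14/151 50/151 -19/151; -3128/151 -19/151 2994/151]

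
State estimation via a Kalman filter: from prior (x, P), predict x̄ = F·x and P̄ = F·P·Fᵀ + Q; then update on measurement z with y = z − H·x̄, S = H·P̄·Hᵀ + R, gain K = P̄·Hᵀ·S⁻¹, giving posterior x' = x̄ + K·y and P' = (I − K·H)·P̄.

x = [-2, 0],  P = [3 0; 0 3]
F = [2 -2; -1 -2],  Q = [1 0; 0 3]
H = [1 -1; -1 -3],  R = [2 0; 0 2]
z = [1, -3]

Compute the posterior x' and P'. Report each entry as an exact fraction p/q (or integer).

x̄ = F·x = [-4, 2]
P̄ = F·P·Fᵀ + Q = [25 6; 6 18]
y = z − H·x̄ = [7, -1]
S = H·P̄·Hᵀ + R = [33 17; 17 225]
K = P̄·Hᵀ·S⁻¹ = [2503/3568 -871/3568; -105/446 -111/446]
x' = x̄ + K·y = [515/446, 134/223]
P' = (I − K·H)·P̄ = [2095/1784 -51/223; -51/223 54/223]

x' = [515/446, 134/223]
P' = [2095/1784 -51/223; -51/223 54/223]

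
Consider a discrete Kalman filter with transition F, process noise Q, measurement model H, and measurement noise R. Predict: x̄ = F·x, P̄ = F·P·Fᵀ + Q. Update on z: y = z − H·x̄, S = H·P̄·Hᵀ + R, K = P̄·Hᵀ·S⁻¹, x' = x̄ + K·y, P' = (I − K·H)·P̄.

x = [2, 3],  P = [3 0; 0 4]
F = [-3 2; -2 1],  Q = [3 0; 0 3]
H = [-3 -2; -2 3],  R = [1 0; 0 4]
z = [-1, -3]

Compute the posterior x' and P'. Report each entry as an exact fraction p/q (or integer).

x' = [8482/12239, -6627/12239]
P' = [5134/36717 -3460/36717; -3460/36717 7996/36717]

x̄ = F·x = [0, -1]
P̄ = F·P·Fᵀ + Q = [46 26; 26 19]
y = z − H·x̄ = [-3, 0]
S = H·P̄·Hᵀ + R = [803 32; 32 47]
K = P̄·Hᵀ·S⁻¹ = [-8482/36717 -5162/36717; -5612/36717 7727/36717]
x' = x̄ + K·y = [8482/12239, -6627/12239]
P' = (I − K·H)·P̄ = [5134/36717 -3460/36717; -3460/36717 7996/36717]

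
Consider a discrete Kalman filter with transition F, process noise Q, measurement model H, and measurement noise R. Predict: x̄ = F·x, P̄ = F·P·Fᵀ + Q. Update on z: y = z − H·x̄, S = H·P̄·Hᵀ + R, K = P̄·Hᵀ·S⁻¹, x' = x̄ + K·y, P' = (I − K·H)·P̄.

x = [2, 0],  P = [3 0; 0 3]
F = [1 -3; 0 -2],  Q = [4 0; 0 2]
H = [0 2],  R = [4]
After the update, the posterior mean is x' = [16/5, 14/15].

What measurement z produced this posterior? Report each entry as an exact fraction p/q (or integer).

z = [2]

x̄ = F·x = [2, 0]
P̄ = F·P·Fᵀ + Q = [34 18; 18 14]
S = H·P̄·Hᵀ + R = [60]
K = P̄·Hᵀ·S⁻¹ = [3/5; 7/15]
x' − x̄ = [6/5, 14/15] = K·y
y = (KᵀK)⁻¹·Kᵀ·(x' − x̄) = [2]
z = y + H·x̄ = [2] + [0] = [2]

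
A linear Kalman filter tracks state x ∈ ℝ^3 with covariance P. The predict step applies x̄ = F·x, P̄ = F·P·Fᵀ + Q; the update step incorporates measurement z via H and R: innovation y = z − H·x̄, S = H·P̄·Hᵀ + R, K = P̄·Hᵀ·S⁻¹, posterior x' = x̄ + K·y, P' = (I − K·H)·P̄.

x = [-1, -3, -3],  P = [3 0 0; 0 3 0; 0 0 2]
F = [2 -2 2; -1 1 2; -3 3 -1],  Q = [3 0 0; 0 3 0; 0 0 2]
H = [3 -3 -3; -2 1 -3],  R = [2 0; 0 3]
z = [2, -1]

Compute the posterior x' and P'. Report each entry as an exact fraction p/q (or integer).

x̄ = F·x = [-2, -8, -3]
P̄ = F·P·Fᵀ + Q = [35 -4 -40; -4 17 14; -40 14 58]
y = z − H·x̄ = [-25, -6]
S = H·P̄·Hᵀ + R = [2036 429; 429 134]
K = P̄·Hᵀ·S⁻¹ = [12024/88783 -8017/88783; -6777/88783 10433/88783; -10704/88783 -18736/88783]
x' = x̄ + K·y = [-430064/88783, -603437/88783, 113667/88783]
P' = (I − K·H)·P̄ = [626499/88783 771099/88783 -152616/88783; 771099/88783 975087/88783 -199470/88783; -152616/88783 -199470/88783 53990/88783]

x' = [-430064/88783, -603437/88783, 113667/88783]
P' = [626499/88783 771099/88783 -152616/88783; 771099/88783 975087/88783 -199470/88783; -152616/88783 -199470/88783 53990/88783]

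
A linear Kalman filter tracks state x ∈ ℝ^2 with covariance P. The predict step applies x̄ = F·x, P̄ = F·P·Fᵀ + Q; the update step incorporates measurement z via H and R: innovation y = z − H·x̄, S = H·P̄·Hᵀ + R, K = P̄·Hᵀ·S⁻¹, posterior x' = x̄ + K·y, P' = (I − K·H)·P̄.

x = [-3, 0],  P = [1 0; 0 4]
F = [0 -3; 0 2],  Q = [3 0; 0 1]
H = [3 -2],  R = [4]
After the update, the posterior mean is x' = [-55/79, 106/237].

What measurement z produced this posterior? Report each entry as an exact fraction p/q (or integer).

x̄ = F·x = [0, 0]
P̄ = F·P·Fᵀ + Q = [39 -24; -24 17]
S = H·P̄·Hᵀ + R = [711]
K = P̄·Hᵀ·S⁻¹ = [55/237; -106/711]
x' − x̄ = [-55/79, 106/237] = K·y
y = (KᵀK)⁻¹·Kᵀ·(x' − x̄) = [-3]
z = y + H·x̄ = [-3] + [0] = [-3]

z = [-3]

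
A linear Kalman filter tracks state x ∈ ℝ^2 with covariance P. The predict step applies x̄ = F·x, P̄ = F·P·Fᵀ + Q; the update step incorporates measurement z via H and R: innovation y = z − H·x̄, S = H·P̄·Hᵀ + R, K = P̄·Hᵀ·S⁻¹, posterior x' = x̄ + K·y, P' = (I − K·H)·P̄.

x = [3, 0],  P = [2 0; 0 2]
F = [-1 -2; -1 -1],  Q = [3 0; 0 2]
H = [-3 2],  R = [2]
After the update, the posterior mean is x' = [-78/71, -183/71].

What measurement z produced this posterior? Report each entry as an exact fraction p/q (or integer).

x̄ = F·x = [-3, -3]
P̄ = F·P·Fᵀ + Q = [13 6; 6 6]
S = H·P̄·Hᵀ + R = [71]
K = P̄·Hᵀ·S⁻¹ = [-27/71; -6/71]
x' − x̄ = [135/71, 30/71] = K·y
y = (KᵀK)⁻¹·Kᵀ·(x' − x̄) = [-5]
z = y + H·x̄ = [-5] + [3] = [-2]

z = [-2]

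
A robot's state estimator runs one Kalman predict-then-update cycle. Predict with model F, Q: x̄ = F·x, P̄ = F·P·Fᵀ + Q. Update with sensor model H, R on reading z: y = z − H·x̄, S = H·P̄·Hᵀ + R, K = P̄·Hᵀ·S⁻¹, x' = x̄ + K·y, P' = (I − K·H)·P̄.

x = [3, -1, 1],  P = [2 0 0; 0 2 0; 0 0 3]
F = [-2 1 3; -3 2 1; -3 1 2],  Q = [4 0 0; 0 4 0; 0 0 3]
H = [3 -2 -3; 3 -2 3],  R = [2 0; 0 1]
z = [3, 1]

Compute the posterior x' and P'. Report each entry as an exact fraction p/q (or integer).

x' = [-3579/7898, -68263/39490, -2909/7898]
P' = [25651/7898 189979/39490 271/7898; 189979/39490 1443603/197450 731/7898; 271/7898 731/7898 655/7898]

x̄ = F·x = [-4, -10, -8]
P̄ = F·P·Fᵀ + Q = [41 25 32; 25 33 28; 32 28 35]
y = z − H·x̄ = [-29, 17]
S = H·P̄·Hᵀ + R = [278 -114; -114 757]
K = P̄·Hᵀ·S⁻¹ = [371/39490 4436/19745; -46173/197450 8652/98725; -1307/7898 658/3949]
x' = x̄ + K·y = [-3579/7898, -68263/39490, -2909/7898]
P' = (I − K·H)·P̄ = [25651/7898 189979/39490 271/7898; 189979/39490 1443603/197450 731/7898; 271/7898 731/7898 655/7898]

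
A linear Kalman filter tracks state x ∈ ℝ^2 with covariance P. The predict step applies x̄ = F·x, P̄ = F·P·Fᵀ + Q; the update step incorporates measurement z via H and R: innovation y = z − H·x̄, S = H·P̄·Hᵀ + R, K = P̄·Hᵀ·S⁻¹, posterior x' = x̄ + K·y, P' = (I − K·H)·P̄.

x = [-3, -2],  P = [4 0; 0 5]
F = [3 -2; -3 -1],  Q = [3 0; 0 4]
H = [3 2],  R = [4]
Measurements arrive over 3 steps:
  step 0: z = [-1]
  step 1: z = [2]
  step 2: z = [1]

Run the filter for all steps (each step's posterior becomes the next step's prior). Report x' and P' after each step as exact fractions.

step 0: x̄ = F·x = [-5, 11]
step 0: P̄ = F·P·Fᵀ + Q = [59 -26; -26 45]
step 0: y = z − H·x̄ = [-8]
step 0: S = H·P̄·Hᵀ + R = [403]
step 0: K = P̄·Hᵀ·S⁻¹ = [125/403; 12/403]
step 0: x' = x̄ + K·y = [-3015/403, 4337/403]
step 0: P' = (I − K·H)·P̄ = [8152/403 -11978/403; -11978/403 17991/403]
step 1: x̄ = F·x = [-1363/31, 4708/403]
step 1: P̄ = F·P·Fᵀ + Q = [22329/31 -5640/31; -5640/31 21103/403]
step 1: y = z − H·x̄ = [1437/13]
step 1: S = H·P̄·Hᵀ + R = [58667/13]
step 1: K = P̄·Hᵀ·S⁻¹ = [23361/58667; -5734/58667]
step 1: x' = x̄ + K·y = [87838/1818677, 1597826/1818677]
step 1: P' = (I − K·H)·P̄ = [8604216/1818677 -11457942/1818677; -11457942/1818677 16831405/1818677]
step 2: x̄ = F·x = [-2932138/1818677, -1861340/1818677]
step 2: P̄ = F·P·Fᵀ + Q = [287714899/1818677 -78148960/1818677; -78148960/1818677 32796405/1818677]
step 2: y = z − H·x̄ = [2048253/259811]
step 2: S = H·P̄·Hᵀ + R = [255729557/259811]
step 2: K = P̄·Hᵀ·S⁻¹ = [100978111/255729557; -24122010/255729557]
step 2: x' = x̄ + K·y = [2686440065/1790106899, -3163282190/1790106899]
step 2: P' = (I − K·H)·P̄ = [8472125336/1790106899 -11294494450/1790106899; -11294494450/1790106899 16604033535/1790106899]

step 0: x' = [-3015/403, 4337/403], P' = [8152/403 -11978/403; -11978/403 17991/403]
step 1: x' = [87838/1818677, 1597826/1818677], P' = [8604216/1818677 -11457942/1818677; -11457942/1818677 16831405/1818677]
step 2: x' = [2686440065/1790106899, -3163282190/1790106899], P' = [8472125336/1790106899 -11294494450/1790106899; -11294494450/1790106899 16604033535/1790106899]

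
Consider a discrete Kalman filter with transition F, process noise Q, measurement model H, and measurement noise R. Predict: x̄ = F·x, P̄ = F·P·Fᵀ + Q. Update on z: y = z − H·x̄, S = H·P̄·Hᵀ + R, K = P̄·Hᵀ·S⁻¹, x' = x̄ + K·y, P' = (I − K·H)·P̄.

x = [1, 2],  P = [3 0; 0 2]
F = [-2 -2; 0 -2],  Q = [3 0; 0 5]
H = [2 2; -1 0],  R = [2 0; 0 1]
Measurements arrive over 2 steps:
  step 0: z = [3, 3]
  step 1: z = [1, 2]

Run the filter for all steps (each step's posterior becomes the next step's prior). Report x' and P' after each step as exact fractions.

step 0: x̄ = F·x = [-6, -4]
step 0: P̄ = F·P·Fᵀ + Q = [23 8; 8 13]
step 0: y = z − H·x̄ = [23, -3]
step 0: S = H·P̄·Hᵀ + R = [210 -62; -62 24]
step 0: K = P̄·Hᵀ·S⁻¹ = [31/598 -493/598; 128/299 231/299]
step 0: x' = x̄ + K·y = [-698/299, 1055/299]
step 0: P' = (I − K·H)·P̄ = [493/598 -231/299; -231/299 359/299]
step 1: x̄ = F·x = [-714/299, -2110/299]
step 1: P̄ = F·P·Fᵀ + Q = [1471/299 512/299; 512/299 2931/299]
step 1: y = z − H·x̄ = [5947/299, -116/299]
step 1: S = H·P̄·Hᵀ + R = [22302/299 -3966/299; -3966/299 1770/299]
step 1: K = P̄·Hᵀ·S⁻¹ = [661/13236 -3173/4412; 2831/6618 4429/6618]
step 1: x' = x̄ + K·y = [-14767/13236, 2629/2206]
step 1: P' = (I − K·H)·P̄ = [3173/4412 -4429/6618; -4429/6618 1210/1103]

step 0: x' = [-698/299, 1055/299], P' = [493/598 -231/299; -231/299 359/299]
step 1: x' = [-14767/13236, 2629/2206], P' = [3173/4412 -4429/6618; -4429/6618 1210/1103]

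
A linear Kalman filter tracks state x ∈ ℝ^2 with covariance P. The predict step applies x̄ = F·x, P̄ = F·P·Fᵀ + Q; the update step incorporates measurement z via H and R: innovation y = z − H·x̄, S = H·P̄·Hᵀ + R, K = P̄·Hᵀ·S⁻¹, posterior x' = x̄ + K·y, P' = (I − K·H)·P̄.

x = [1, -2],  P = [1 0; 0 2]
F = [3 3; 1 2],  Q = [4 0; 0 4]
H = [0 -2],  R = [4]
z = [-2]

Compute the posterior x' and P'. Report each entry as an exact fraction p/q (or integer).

x̄ = F·x = [-3, -3]
P̄ = F·P·Fᵀ + Q = [31 15; 15 13]
y = z − H·x̄ = [-8]
S = H·P̄·Hᵀ + R = [56]
K = P̄·Hᵀ·S⁻¹ = [-15/28; -13/28]
x' = x̄ + K·y = [9/7, 5/7]
P' = (I − K·H)·P̄ = [209/14 15/14; 15/14 13/14]

x' = [9/7, 5/7]
P' = [209/14 15/14; 15/14 13/14]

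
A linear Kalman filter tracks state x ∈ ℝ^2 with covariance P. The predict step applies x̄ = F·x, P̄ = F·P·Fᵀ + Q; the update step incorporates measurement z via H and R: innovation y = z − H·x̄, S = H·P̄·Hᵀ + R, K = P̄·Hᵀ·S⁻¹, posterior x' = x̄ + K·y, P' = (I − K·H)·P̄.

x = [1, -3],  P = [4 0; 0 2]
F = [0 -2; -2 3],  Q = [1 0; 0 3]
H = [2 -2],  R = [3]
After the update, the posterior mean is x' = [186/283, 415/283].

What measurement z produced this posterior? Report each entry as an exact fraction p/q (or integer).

z = [-2]

x̄ = F·x = [6, -11]
P̄ = F·P·Fᵀ + Q = [9 -12; -12 37]
S = H·P̄·Hᵀ + R = [283]
K = P̄·Hᵀ·S⁻¹ = [42/283; -98/283]
x' − x̄ = [-1512/283, 3528/283] = K·y
y = (KᵀK)⁻¹·Kᵀ·(x' − x̄) = [-36]
z = y + H·x̄ = [-36] + [34] = [-2]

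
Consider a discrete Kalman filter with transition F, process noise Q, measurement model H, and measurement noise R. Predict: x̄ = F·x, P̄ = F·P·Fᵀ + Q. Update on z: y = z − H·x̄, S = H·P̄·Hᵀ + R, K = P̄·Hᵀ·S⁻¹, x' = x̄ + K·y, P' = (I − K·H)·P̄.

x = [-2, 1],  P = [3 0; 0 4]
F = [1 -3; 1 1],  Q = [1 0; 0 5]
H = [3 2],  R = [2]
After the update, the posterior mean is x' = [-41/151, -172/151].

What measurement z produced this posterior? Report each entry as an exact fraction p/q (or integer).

x̄ = F·x = [-5, -1]
P̄ = F·P·Fᵀ + Q = [40 -9; -9 12]
S = H·P̄·Hᵀ + R = [302]
K = P̄·Hᵀ·S⁻¹ = [51/151; -3/302]
x' − x̄ = [714/151, -21/151] = K·y
y = (KᵀK)⁻¹·Kᵀ·(x' − x̄) = [14]
z = y + H·x̄ = [14] + [-17] = [-3]

z = [-3]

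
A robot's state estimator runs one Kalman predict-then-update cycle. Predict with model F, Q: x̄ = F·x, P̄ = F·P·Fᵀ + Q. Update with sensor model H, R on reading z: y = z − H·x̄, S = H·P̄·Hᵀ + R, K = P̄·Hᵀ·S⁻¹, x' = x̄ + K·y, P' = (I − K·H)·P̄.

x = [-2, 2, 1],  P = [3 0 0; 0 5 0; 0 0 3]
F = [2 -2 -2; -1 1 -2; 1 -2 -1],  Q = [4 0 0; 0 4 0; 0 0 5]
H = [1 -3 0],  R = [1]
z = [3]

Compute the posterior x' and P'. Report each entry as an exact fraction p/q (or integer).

x̄ = F·x = [-10, 2, -7]
P̄ = F·P·Fᵀ + Q = [48 -4 32; -4 24 -7; 32 -7 31]
y = z − H·x̄ = [19]
S = H·P̄·Hᵀ + R = [289]
K = P̄·Hᵀ·S⁻¹ = [60/289; -76/289; 53/289]
x' = x̄ + K·y = [-1750/289, -866/289, -1016/289]
P' = (I − K·H)·P̄ = [10272/289 3404/289 6068/289; 3404/289 1160/289 2005/289; 6068/289 2005/289 6150/289]

x' = [-1750/289, -866/289, -1016/289]
P' = [10272/289 3404/289 6068/289; 3404/289 1160/289 2005/289; 6068/289 2005/289 6150/289]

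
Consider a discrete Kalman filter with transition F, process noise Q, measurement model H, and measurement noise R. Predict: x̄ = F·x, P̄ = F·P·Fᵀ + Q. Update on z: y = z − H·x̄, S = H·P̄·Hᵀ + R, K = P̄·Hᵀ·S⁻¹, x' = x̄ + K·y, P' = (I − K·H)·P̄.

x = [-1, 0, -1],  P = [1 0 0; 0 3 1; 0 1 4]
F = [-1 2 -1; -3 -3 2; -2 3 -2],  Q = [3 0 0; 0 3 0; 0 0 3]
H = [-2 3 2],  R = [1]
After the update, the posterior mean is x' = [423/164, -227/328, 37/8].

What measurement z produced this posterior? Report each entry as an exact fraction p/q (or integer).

x̄ = F·x = [2, 1, 4]
P̄ = F·P·Fᵀ + Q = [16 -16 21; -16 43 -25; 21 -25 38]
S = H·P̄·Hᵀ + R = [328]
K = P̄·Hᵀ·S⁻¹ = [-19/164; 111/328; -1/8]
x' − x̄ = [95/164, -555/328, 5/8] = K·y
y = (KᵀK)⁻¹·Kᵀ·(x' − x̄) = [-5]
z = y + H·x̄ = [-5] + [7] = [2]

z = [2]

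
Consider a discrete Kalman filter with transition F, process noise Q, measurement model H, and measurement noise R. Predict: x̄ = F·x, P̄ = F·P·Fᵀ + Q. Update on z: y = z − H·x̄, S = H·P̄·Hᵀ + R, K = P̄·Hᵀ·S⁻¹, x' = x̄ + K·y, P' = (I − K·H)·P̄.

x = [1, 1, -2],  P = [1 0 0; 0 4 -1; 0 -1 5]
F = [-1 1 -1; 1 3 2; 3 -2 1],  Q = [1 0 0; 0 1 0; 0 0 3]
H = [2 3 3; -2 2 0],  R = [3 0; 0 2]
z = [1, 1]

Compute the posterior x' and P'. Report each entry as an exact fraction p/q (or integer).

x̄ = F·x = [2, 0, -1]
P̄ = F·P·Fᵀ + Q = [13 2 -19; 2 46 -10; -19 -10 37]
y = z − H·x̄ = [0, 5]
S = H·P̄·Hᵀ + R = [418 274; 274 222]
K = P̄·Hᵀ·S⁻¹ = [239/8860 -1173/8860; 94/2215 762/2215; 2307/8860 -2129/8860]
x' = x̄ + K·y = [2371/1772, 762/443, -3901/1772]
P' = (I − K·H)·P̄ = [95349/8860 23544/2215 -157503/8860; 23544/2215 24306/2215 -39908/2215; -157503/8860 -39908/2215 266941/8860]

x' = [2371/1772, 762/443, -3901/1772]
P' = [95349/8860 23544/2215 -157503/8860; 23544/2215 24306/2215 -39908/2215; -157503/8860 -39908/2215 266941/8860]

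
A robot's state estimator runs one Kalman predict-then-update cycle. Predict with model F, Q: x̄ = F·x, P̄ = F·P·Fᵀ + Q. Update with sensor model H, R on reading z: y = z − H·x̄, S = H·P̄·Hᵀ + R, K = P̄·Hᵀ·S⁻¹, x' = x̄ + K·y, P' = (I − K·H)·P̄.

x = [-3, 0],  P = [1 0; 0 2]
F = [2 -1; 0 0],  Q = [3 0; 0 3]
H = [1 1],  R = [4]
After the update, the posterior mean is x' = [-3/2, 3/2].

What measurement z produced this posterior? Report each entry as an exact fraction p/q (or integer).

z = [2]

x̄ = F·x = [-6, 0]
P̄ = F·P·Fᵀ + Q = [9 0; 0 3]
S = H·P̄·Hᵀ + R = [16]
K = P̄·Hᵀ·S⁻¹ = [9/16; 3/16]
x' − x̄ = [9/2, 3/2] = K·y
y = (KᵀK)⁻¹·Kᵀ·(x' − x̄) = [8]
z = y + H·x̄ = [8] + [-6] = [2]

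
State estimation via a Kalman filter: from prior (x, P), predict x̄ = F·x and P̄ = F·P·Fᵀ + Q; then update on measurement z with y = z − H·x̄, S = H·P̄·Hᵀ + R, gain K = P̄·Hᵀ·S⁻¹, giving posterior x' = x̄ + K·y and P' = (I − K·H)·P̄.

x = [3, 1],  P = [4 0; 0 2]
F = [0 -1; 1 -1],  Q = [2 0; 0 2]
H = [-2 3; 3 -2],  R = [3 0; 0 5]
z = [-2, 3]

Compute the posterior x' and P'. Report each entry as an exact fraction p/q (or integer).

x' = [191/389, -122/389]
P' = [552/389 458/389; 458/389 1436/1167]

x̄ = F·x = [-1, 2]
P̄ = F·P·Fᵀ + Q = [4 2; 2 8]
y = z − H·x̄ = [-10, 10]
S = H·P̄·Hᵀ + R = [67 -46; -46 49]
K = P̄·Hᵀ·S⁻¹ = [90/389 148/389; 520/1167 250/1167]
x' = x̄ + K·y = [191/389, -122/389]
P' = (I − K·H)·P̄ = [552/389 458/389; 458/389 1436/1167]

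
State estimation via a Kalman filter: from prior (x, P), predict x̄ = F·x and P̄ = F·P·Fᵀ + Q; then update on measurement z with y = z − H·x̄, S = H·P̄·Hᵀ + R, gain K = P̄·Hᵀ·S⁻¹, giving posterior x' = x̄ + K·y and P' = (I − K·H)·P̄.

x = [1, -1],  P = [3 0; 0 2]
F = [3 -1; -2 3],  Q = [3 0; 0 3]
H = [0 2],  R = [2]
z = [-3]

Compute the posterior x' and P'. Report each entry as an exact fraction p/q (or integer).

x̄ = F·x = [4, -5]
P̄ = F·P·Fᵀ + Q = [32 -24; -24 33]
y = z − H·x̄ = [7]
S = H·P̄·Hᵀ + R = [134]
K = P̄·Hᵀ·S⁻¹ = [-24/67; 33/67]
x' = x̄ + K·y = [100/67, -104/67]
P' = (I − K·H)·P̄ = [992/67 -24/67; -24/67 33/67]

x' = [100/67, -104/67]
P' = [992/67 -24/67; -24/67 33/67]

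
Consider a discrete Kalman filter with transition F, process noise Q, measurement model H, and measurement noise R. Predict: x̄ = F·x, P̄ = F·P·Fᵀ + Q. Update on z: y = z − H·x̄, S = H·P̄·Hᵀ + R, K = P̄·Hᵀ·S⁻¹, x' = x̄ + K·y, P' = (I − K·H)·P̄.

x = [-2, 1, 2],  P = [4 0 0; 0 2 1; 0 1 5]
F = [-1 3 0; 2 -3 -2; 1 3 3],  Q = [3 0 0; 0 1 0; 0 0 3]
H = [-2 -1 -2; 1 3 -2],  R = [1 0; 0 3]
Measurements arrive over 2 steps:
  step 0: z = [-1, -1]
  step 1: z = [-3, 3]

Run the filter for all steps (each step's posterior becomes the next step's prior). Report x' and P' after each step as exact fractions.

step 0: x̄ = F·x = [5, -11, 7]
step 0: P̄ = F·P·Fᵀ + Q = [25 -32 23; -32 67 -55; 23 -55 88]
step 0: y = z − H·x̄ = [12, 41]
step 0: S = H·P̄·Hᵀ + R = [356 591; 591 1359]
step 0: K = P̄·Hᵀ·S⁻¹ = [-1981/14947 -1276/44841; -2164/14947 12029/44841; -4335/14947 -4837/44841]
step 0: x' = x̄ + K·y = [100573/44841, -77966/44841, -40490/44841]
step 0: P' = (I − K·H)·P̄ = [197127/14947 -147669/14947 -122302/14947; -147669/14947 114300/14947 91601/14947; -122302/14947 91601/14947 78669/14947]
step 1: x̄ = F·x = [-334471/44841, 172008/14947, -254795/44841]
step 1: P̄ = F·P·Fᵀ + Q = [2156682/14947 -3546185/14947 2022888/14947; -3546185/14947 5996487/14947 -3412690/14947; 2022888/14947 -3412690/14947 2007681/14947]
step 1: y = z − H·x̄ = [-265677/14947, -529556/14947]
step 1: S = H·P̄·Hᵀ + R = [11016490/14947 28247730/14947; 28247730/14947 75784248/14947]
step 1: K = P̄·Hᵀ·S⁻¹ = [-8079309/27461594 -2292173/41192391; -900018/68653985 7841215/27461594; -12626152/68653985 -1274712/13730797]
step 1: x' = x̄ + K·y = [-7091259/27461594, 111543628/68653985, 180384911/205961955]
step 1: P' = (I − K·H)·P̄ = [80075085/27461594 -59182573/27461594 -23222072/13730797; -59182573/27461594 125894607/68653985 85459138/68653985; -23222072/13730797 85459138/68653985 79693867/68653985]

step 0: x' = [100573/44841, -77966/44841, -40490/44841], P' = [197127/14947 -147669/14947 -122302/14947; -147669/14947 114300/14947 91601/14947; -122302/14947 91601/14947 78669/14947]
step 1: x' = [-7091259/27461594, 111543628/68653985, 180384911/205961955], P' = [80075085/27461594 -59182573/27461594 -23222072/13730797; -59182573/27461594 125894607/68653985 85459138/68653985; -23222072/13730797 85459138/68653985 79693867/68653985]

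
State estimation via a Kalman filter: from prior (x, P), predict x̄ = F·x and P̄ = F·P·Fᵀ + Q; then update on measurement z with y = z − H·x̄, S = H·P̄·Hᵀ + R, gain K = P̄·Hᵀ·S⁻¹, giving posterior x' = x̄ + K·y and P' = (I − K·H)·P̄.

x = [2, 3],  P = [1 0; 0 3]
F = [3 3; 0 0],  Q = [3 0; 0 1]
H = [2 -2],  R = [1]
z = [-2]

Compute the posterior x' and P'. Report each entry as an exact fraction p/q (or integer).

x̄ = F·x = [15, 0]
P̄ = F·P·Fᵀ + Q = [39 0; 0 1]
y = z − H·x̄ = [-32]
S = H·P̄·Hᵀ + R = [161]
K = P̄·Hᵀ·S⁻¹ = [78/161; -2/161]
x' = x̄ + K·y = [-81/161, 64/161]
P' = (I − K·H)·P̄ = [195/161 156/161; 156/161 157/161]

x' = [-81/161, 64/161]
P' = [195/161 156/161; 156/161 157/161]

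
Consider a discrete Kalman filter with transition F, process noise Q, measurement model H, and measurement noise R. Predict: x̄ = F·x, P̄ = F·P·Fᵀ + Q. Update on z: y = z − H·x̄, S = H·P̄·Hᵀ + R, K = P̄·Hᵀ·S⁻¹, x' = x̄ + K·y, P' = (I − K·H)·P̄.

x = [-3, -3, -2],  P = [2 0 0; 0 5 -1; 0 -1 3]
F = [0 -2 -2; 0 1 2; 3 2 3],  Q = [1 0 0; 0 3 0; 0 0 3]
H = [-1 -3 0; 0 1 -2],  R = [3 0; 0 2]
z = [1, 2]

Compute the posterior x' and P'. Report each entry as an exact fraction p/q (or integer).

x' = [6511/5282, -2047/2641, -8393/5282]
P' = [64419/5282 -11265/2641 -6174/2641; -11265/2641 4772/2641 2576/2641; -6174/2641 2576/2641 5369/5282]

x̄ = F·x = [10, -7, -21]
P̄ = F·P·Fᵀ + Q = [25 -16 -28; -16 16 21; -28 21 56]
y = z − H·x̄ = [-10, -33]
S = H·P̄·Hᵀ + R = [76 38; 38 158]
K = P̄·Hᵀ·S⁻¹ = [1057/5282 57/278; -1017/2641 -10/139; -518/2641 -147/278]
x' = x̄ + K·y = [6511/5282, -2047/2641, -8393/5282]
P' = (I − K·H)·P̄ = [64419/5282 -11265/2641 -6174/2641; -11265/2641 4772/2641 2576/2641; -6174/2641 2576/2641 5369/5282]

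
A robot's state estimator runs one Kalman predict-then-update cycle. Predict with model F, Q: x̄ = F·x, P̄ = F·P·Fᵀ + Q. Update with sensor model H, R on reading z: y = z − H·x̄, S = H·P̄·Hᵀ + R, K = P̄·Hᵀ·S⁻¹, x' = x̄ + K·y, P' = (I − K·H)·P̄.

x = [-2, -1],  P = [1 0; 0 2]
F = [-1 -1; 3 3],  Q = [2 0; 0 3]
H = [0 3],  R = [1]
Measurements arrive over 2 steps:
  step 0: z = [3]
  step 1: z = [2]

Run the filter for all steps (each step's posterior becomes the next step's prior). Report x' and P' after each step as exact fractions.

step 0: x̄ = F·x = [3, -9]
step 0: P̄ = F·P·Fᵀ + Q = [5 -9; -9 30]
step 0: y = z − H·x̄ = [30]
step 0: S = H·P̄·Hᵀ + R = [271]
step 0: K = P̄·Hᵀ·S⁻¹ = [-27/271; 90/271]
step 0: x' = x̄ + K·y = [3/271, 261/271]
step 0: P' = (I − K·H)·P̄ = [626/271 -9/271; -9/271 30/271]
step 1: x̄ = F·x = [-264/271, 792/271]
step 1: P̄ = F·P·Fᵀ + Q = [1180/271 -1914/271; -1914/271 6555/271]
step 1: y = z − H·x̄ = [-1834/271]
step 1: S = H·P̄·Hᵀ + R = [59266/271]
step 1: K = P̄·Hᵀ·S⁻¹ = [-2871/29633; 19665/59266]
step 1: x' = x̄ + K·y = [-9438/29633, 20061/29633]
step 1: P' = (I − K·H)·P̄ = [68198/29633 -957/29633; -957/29633 6555/59266]

step 0: x' = [3/271, 261/271], P' = [626/271 -9/271; -9/271 30/271]
step 1: x' = [-9438/29633, 20061/29633], P' = [68198/29633 -957/29633; -957/29633 6555/59266]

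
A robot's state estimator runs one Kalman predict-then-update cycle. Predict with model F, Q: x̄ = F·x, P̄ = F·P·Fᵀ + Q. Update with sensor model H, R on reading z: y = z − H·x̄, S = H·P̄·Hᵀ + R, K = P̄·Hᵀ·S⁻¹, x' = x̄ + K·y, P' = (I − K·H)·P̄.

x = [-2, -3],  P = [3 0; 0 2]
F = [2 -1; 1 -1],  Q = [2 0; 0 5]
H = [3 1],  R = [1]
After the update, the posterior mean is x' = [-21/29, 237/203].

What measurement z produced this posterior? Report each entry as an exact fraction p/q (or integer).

x̄ = F·x = [-1, 1]
P̄ = F·P·Fᵀ + Q = [16 8; 8 10]
S = H·P̄·Hᵀ + R = [203]
K = P̄·Hᵀ·S⁻¹ = [8/29; 34/203]
x' − x̄ = [8/29, 34/203] = K·y
y = (KᵀK)⁻¹·Kᵀ·(x' − x̄) = [1]
z = y + H·x̄ = [1] + [-2] = [-1]

z = [-1]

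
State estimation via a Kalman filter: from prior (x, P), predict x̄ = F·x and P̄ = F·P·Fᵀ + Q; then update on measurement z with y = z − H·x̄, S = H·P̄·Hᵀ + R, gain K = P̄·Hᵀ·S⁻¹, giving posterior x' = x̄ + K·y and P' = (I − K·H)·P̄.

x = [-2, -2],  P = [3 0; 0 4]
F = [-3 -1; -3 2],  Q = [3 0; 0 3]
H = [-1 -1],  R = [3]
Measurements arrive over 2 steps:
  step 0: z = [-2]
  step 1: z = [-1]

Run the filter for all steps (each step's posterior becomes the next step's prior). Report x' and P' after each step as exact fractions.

step 0: x' = [544/121, -278/121], P' = [1305/121 -1146/121; -1146/121 1341/121]
step 1: x' = [-7187/3509, 20171/7018], P' = [23575/3509 -20396/3509; -20396/3509 55367/7018]

step 0: x̄ = F·x = [8, 2]
step 0: P̄ = F·P·Fᵀ + Q = [34 19; 19 46]
step 0: y = z − H·x̄ = [8]
step 0: S = H·P̄·Hᵀ + R = [121]
step 0: K = P̄·Hᵀ·S⁻¹ = [-53/121; -65/121]
step 0: x' = x̄ + K·y = [544/121, -278/121]
step 0: P' = (I − K·H)·P̄ = [1305/121 -1146/121; -1146/121 1341/121]
step 1: x̄ = F·x = [-1354/121, -2188/121]
step 1: P̄ = F·P·Fᵀ + Q = [6573/121 12501/121; 12501/121 31224/121]
step 1: y = z − H·x̄ = [-333/11]
step 1: S = H·P̄·Hᵀ + R = [522]
step 1: K = P̄·Hᵀ·S⁻¹ = [-289/957; -1325/1914]
step 1: x' = x̄ + K·y = [-7187/3509, 20171/7018]
step 1: P' = (I − K·H)·P̄ = [23575/3509 -20396/3509; -20396/3509 55367/7018]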